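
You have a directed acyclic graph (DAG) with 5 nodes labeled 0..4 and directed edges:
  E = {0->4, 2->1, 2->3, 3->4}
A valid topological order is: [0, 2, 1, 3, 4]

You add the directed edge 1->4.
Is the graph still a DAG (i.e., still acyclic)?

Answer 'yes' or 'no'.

Answer: yes

Derivation:
Given toposort: [0, 2, 1, 3, 4]
Position of 1: index 2; position of 4: index 4
New edge 1->4: forward
Forward edge: respects the existing order. Still a DAG, same toposort still valid.
Still a DAG? yes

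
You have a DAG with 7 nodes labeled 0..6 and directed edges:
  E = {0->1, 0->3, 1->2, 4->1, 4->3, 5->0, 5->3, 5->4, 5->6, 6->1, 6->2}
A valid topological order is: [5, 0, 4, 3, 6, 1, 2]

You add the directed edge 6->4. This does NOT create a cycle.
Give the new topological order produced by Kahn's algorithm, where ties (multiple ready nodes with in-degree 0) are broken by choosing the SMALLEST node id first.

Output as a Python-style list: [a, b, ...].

Answer: [5, 0, 6, 4, 1, 2, 3]

Derivation:
Old toposort: [5, 0, 4, 3, 6, 1, 2]
Added edge: 6->4
Position of 6 (4) > position of 4 (2). Must reorder: 6 must now come before 4.
Run Kahn's algorithm (break ties by smallest node id):
  initial in-degrees: [1, 3, 2, 3, 2, 0, 1]
  ready (indeg=0): [5]
  pop 5: indeg[0]->0; indeg[3]->2; indeg[4]->1; indeg[6]->0 | ready=[0, 6] | order so far=[5]
  pop 0: indeg[1]->2; indeg[3]->1 | ready=[6] | order so far=[5, 0]
  pop 6: indeg[1]->1; indeg[2]->1; indeg[4]->0 | ready=[4] | order so far=[5, 0, 6]
  pop 4: indeg[1]->0; indeg[3]->0 | ready=[1, 3] | order so far=[5, 0, 6, 4]
  pop 1: indeg[2]->0 | ready=[2, 3] | order so far=[5, 0, 6, 4, 1]
  pop 2: no out-edges | ready=[3] | order so far=[5, 0, 6, 4, 1, 2]
  pop 3: no out-edges | ready=[] | order so far=[5, 0, 6, 4, 1, 2, 3]
  Result: [5, 0, 6, 4, 1, 2, 3]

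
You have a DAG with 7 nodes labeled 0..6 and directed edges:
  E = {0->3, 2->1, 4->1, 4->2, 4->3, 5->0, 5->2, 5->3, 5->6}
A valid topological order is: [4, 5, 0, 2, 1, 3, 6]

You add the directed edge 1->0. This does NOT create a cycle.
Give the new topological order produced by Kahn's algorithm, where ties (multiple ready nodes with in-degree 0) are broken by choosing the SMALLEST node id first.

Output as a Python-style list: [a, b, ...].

Old toposort: [4, 5, 0, 2, 1, 3, 6]
Added edge: 1->0
Position of 1 (4) > position of 0 (2). Must reorder: 1 must now come before 0.
Run Kahn's algorithm (break ties by smallest node id):
  initial in-degrees: [2, 2, 2, 3, 0, 0, 1]
  ready (indeg=0): [4, 5]
  pop 4: indeg[1]->1; indeg[2]->1; indeg[3]->2 | ready=[5] | order so far=[4]
  pop 5: indeg[0]->1; indeg[2]->0; indeg[3]->1; indeg[6]->0 | ready=[2, 6] | order so far=[4, 5]
  pop 2: indeg[1]->0 | ready=[1, 6] | order so far=[4, 5, 2]
  pop 1: indeg[0]->0 | ready=[0, 6] | order so far=[4, 5, 2, 1]
  pop 0: indeg[3]->0 | ready=[3, 6] | order so far=[4, 5, 2, 1, 0]
  pop 3: no out-edges | ready=[6] | order so far=[4, 5, 2, 1, 0, 3]
  pop 6: no out-edges | ready=[] | order so far=[4, 5, 2, 1, 0, 3, 6]
  Result: [4, 5, 2, 1, 0, 3, 6]

Answer: [4, 5, 2, 1, 0, 3, 6]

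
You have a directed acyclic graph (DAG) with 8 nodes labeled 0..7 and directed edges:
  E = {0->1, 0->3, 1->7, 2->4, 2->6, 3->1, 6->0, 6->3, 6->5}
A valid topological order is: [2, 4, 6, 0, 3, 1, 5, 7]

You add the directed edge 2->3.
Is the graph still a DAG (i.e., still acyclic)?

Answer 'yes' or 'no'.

Given toposort: [2, 4, 6, 0, 3, 1, 5, 7]
Position of 2: index 0; position of 3: index 4
New edge 2->3: forward
Forward edge: respects the existing order. Still a DAG, same toposort still valid.
Still a DAG? yes

Answer: yes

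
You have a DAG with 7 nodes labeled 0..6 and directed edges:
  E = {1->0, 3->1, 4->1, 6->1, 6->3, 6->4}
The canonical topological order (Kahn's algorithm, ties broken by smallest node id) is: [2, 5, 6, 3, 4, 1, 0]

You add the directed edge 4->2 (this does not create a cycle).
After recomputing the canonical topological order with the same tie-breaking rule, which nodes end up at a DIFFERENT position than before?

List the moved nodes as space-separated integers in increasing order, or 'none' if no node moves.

Old toposort: [2, 5, 6, 3, 4, 1, 0]
Added edge 4->2
Recompute Kahn (smallest-id tiebreak):
  initial in-degrees: [1, 3, 1, 1, 1, 0, 0]
  ready (indeg=0): [5, 6]
  pop 5: no out-edges | ready=[6] | order so far=[5]
  pop 6: indeg[1]->2; indeg[3]->0; indeg[4]->0 | ready=[3, 4] | order so far=[5, 6]
  pop 3: indeg[1]->1 | ready=[4] | order so far=[5, 6, 3]
  pop 4: indeg[1]->0; indeg[2]->0 | ready=[1, 2] | order so far=[5, 6, 3, 4]
  pop 1: indeg[0]->0 | ready=[0, 2] | order so far=[5, 6, 3, 4, 1]
  pop 0: no out-edges | ready=[2] | order so far=[5, 6, 3, 4, 1, 0]
  pop 2: no out-edges | ready=[] | order so far=[5, 6, 3, 4, 1, 0, 2]
New canonical toposort: [5, 6, 3, 4, 1, 0, 2]
Compare positions:
  Node 0: index 6 -> 5 (moved)
  Node 1: index 5 -> 4 (moved)
  Node 2: index 0 -> 6 (moved)
  Node 3: index 3 -> 2 (moved)
  Node 4: index 4 -> 3 (moved)
  Node 5: index 1 -> 0 (moved)
  Node 6: index 2 -> 1 (moved)
Nodes that changed position: 0 1 2 3 4 5 6

Answer: 0 1 2 3 4 5 6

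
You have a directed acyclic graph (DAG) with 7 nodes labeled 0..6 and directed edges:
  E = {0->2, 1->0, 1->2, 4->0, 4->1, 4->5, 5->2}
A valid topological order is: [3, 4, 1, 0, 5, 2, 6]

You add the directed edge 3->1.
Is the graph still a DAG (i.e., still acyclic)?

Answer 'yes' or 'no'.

Given toposort: [3, 4, 1, 0, 5, 2, 6]
Position of 3: index 0; position of 1: index 2
New edge 3->1: forward
Forward edge: respects the existing order. Still a DAG, same toposort still valid.
Still a DAG? yes

Answer: yes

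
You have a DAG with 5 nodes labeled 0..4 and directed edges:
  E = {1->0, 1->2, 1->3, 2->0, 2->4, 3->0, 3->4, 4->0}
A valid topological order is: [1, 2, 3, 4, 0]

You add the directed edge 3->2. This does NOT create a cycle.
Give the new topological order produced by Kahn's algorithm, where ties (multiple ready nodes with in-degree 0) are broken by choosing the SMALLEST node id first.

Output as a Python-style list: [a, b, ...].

Answer: [1, 3, 2, 4, 0]

Derivation:
Old toposort: [1, 2, 3, 4, 0]
Added edge: 3->2
Position of 3 (2) > position of 2 (1). Must reorder: 3 must now come before 2.
Run Kahn's algorithm (break ties by smallest node id):
  initial in-degrees: [4, 0, 2, 1, 2]
  ready (indeg=0): [1]
  pop 1: indeg[0]->3; indeg[2]->1; indeg[3]->0 | ready=[3] | order so far=[1]
  pop 3: indeg[0]->2; indeg[2]->0; indeg[4]->1 | ready=[2] | order so far=[1, 3]
  pop 2: indeg[0]->1; indeg[4]->0 | ready=[4] | order so far=[1, 3, 2]
  pop 4: indeg[0]->0 | ready=[0] | order so far=[1, 3, 2, 4]
  pop 0: no out-edges | ready=[] | order so far=[1, 3, 2, 4, 0]
  Result: [1, 3, 2, 4, 0]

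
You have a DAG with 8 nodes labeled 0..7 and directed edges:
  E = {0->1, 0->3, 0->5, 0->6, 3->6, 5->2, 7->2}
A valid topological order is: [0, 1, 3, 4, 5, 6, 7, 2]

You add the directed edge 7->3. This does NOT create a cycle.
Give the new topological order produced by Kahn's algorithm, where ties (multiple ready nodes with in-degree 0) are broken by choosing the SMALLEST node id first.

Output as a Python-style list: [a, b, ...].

Answer: [0, 1, 4, 5, 7, 2, 3, 6]

Derivation:
Old toposort: [0, 1, 3, 4, 5, 6, 7, 2]
Added edge: 7->3
Position of 7 (6) > position of 3 (2). Must reorder: 7 must now come before 3.
Run Kahn's algorithm (break ties by smallest node id):
  initial in-degrees: [0, 1, 2, 2, 0, 1, 2, 0]
  ready (indeg=0): [0, 4, 7]
  pop 0: indeg[1]->0; indeg[3]->1; indeg[5]->0; indeg[6]->1 | ready=[1, 4, 5, 7] | order so far=[0]
  pop 1: no out-edges | ready=[4, 5, 7] | order so far=[0, 1]
  pop 4: no out-edges | ready=[5, 7] | order so far=[0, 1, 4]
  pop 5: indeg[2]->1 | ready=[7] | order so far=[0, 1, 4, 5]
  pop 7: indeg[2]->0; indeg[3]->0 | ready=[2, 3] | order so far=[0, 1, 4, 5, 7]
  pop 2: no out-edges | ready=[3] | order so far=[0, 1, 4, 5, 7, 2]
  pop 3: indeg[6]->0 | ready=[6] | order so far=[0, 1, 4, 5, 7, 2, 3]
  pop 6: no out-edges | ready=[] | order so far=[0, 1, 4, 5, 7, 2, 3, 6]
  Result: [0, 1, 4, 5, 7, 2, 3, 6]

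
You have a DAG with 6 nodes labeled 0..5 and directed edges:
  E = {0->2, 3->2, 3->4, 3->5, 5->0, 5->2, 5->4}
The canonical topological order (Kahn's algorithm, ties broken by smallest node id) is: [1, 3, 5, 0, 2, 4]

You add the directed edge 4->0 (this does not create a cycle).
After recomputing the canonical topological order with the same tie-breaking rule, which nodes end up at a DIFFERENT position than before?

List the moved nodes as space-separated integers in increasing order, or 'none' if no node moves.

Answer: 0 2 4

Derivation:
Old toposort: [1, 3, 5, 0, 2, 4]
Added edge 4->0
Recompute Kahn (smallest-id tiebreak):
  initial in-degrees: [2, 0, 3, 0, 2, 1]
  ready (indeg=0): [1, 3]
  pop 1: no out-edges | ready=[3] | order so far=[1]
  pop 3: indeg[2]->2; indeg[4]->1; indeg[5]->0 | ready=[5] | order so far=[1, 3]
  pop 5: indeg[0]->1; indeg[2]->1; indeg[4]->0 | ready=[4] | order so far=[1, 3, 5]
  pop 4: indeg[0]->0 | ready=[0] | order so far=[1, 3, 5, 4]
  pop 0: indeg[2]->0 | ready=[2] | order so far=[1, 3, 5, 4, 0]
  pop 2: no out-edges | ready=[] | order so far=[1, 3, 5, 4, 0, 2]
New canonical toposort: [1, 3, 5, 4, 0, 2]
Compare positions:
  Node 0: index 3 -> 4 (moved)
  Node 1: index 0 -> 0 (same)
  Node 2: index 4 -> 5 (moved)
  Node 3: index 1 -> 1 (same)
  Node 4: index 5 -> 3 (moved)
  Node 5: index 2 -> 2 (same)
Nodes that changed position: 0 2 4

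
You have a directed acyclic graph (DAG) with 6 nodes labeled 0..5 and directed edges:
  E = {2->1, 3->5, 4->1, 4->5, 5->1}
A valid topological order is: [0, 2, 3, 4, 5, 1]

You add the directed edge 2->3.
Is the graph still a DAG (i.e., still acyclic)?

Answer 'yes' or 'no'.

Given toposort: [0, 2, 3, 4, 5, 1]
Position of 2: index 1; position of 3: index 2
New edge 2->3: forward
Forward edge: respects the existing order. Still a DAG, same toposort still valid.
Still a DAG? yes

Answer: yes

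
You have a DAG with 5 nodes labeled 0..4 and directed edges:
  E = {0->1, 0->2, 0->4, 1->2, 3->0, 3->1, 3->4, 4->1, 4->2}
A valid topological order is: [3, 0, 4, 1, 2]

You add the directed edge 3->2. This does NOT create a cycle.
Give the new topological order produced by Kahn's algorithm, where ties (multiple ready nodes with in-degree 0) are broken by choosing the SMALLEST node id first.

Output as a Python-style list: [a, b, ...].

Old toposort: [3, 0, 4, 1, 2]
Added edge: 3->2
Position of 3 (0) < position of 2 (4). Old order still valid.
Run Kahn's algorithm (break ties by smallest node id):
  initial in-degrees: [1, 3, 4, 0, 2]
  ready (indeg=0): [3]
  pop 3: indeg[0]->0; indeg[1]->2; indeg[2]->3; indeg[4]->1 | ready=[0] | order so far=[3]
  pop 0: indeg[1]->1; indeg[2]->2; indeg[4]->0 | ready=[4] | order so far=[3, 0]
  pop 4: indeg[1]->0; indeg[2]->1 | ready=[1] | order so far=[3, 0, 4]
  pop 1: indeg[2]->0 | ready=[2] | order so far=[3, 0, 4, 1]
  pop 2: no out-edges | ready=[] | order so far=[3, 0, 4, 1, 2]
  Result: [3, 0, 4, 1, 2]

Answer: [3, 0, 4, 1, 2]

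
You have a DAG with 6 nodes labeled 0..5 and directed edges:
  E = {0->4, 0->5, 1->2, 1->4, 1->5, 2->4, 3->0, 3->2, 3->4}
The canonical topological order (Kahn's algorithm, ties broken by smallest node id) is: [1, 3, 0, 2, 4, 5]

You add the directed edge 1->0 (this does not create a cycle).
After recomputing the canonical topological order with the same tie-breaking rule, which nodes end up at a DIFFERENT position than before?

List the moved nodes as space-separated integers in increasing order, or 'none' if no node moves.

Old toposort: [1, 3, 0, 2, 4, 5]
Added edge 1->0
Recompute Kahn (smallest-id tiebreak):
  initial in-degrees: [2, 0, 2, 0, 4, 2]
  ready (indeg=0): [1, 3]
  pop 1: indeg[0]->1; indeg[2]->1; indeg[4]->3; indeg[5]->1 | ready=[3] | order so far=[1]
  pop 3: indeg[0]->0; indeg[2]->0; indeg[4]->2 | ready=[0, 2] | order so far=[1, 3]
  pop 0: indeg[4]->1; indeg[5]->0 | ready=[2, 5] | order so far=[1, 3, 0]
  pop 2: indeg[4]->0 | ready=[4, 5] | order so far=[1, 3, 0, 2]
  pop 4: no out-edges | ready=[5] | order so far=[1, 3, 0, 2, 4]
  pop 5: no out-edges | ready=[] | order so far=[1, 3, 0, 2, 4, 5]
New canonical toposort: [1, 3, 0, 2, 4, 5]
Compare positions:
  Node 0: index 2 -> 2 (same)
  Node 1: index 0 -> 0 (same)
  Node 2: index 3 -> 3 (same)
  Node 3: index 1 -> 1 (same)
  Node 4: index 4 -> 4 (same)
  Node 5: index 5 -> 5 (same)
Nodes that changed position: none

Answer: none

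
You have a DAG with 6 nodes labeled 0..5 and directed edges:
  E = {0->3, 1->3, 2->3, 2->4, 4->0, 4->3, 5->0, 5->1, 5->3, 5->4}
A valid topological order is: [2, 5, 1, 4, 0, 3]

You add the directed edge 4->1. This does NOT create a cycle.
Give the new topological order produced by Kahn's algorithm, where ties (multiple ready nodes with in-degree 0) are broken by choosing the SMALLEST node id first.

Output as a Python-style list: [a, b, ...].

Old toposort: [2, 5, 1, 4, 0, 3]
Added edge: 4->1
Position of 4 (3) > position of 1 (2). Must reorder: 4 must now come before 1.
Run Kahn's algorithm (break ties by smallest node id):
  initial in-degrees: [2, 2, 0, 5, 2, 0]
  ready (indeg=0): [2, 5]
  pop 2: indeg[3]->4; indeg[4]->1 | ready=[5] | order so far=[2]
  pop 5: indeg[0]->1; indeg[1]->1; indeg[3]->3; indeg[4]->0 | ready=[4] | order so far=[2, 5]
  pop 4: indeg[0]->0; indeg[1]->0; indeg[3]->2 | ready=[0, 1] | order so far=[2, 5, 4]
  pop 0: indeg[3]->1 | ready=[1] | order so far=[2, 5, 4, 0]
  pop 1: indeg[3]->0 | ready=[3] | order so far=[2, 5, 4, 0, 1]
  pop 3: no out-edges | ready=[] | order so far=[2, 5, 4, 0, 1, 3]
  Result: [2, 5, 4, 0, 1, 3]

Answer: [2, 5, 4, 0, 1, 3]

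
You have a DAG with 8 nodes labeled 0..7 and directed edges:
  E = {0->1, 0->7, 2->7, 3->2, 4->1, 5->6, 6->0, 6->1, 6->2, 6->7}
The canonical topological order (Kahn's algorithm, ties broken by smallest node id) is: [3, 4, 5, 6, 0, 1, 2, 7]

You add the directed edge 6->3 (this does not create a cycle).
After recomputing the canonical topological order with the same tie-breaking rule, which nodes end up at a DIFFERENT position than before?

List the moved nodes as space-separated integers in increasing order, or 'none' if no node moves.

Answer: 0 1 3 4 5 6

Derivation:
Old toposort: [3, 4, 5, 6, 0, 1, 2, 7]
Added edge 6->3
Recompute Kahn (smallest-id tiebreak):
  initial in-degrees: [1, 3, 2, 1, 0, 0, 1, 3]
  ready (indeg=0): [4, 5]
  pop 4: indeg[1]->2 | ready=[5] | order so far=[4]
  pop 5: indeg[6]->0 | ready=[6] | order so far=[4, 5]
  pop 6: indeg[0]->0; indeg[1]->1; indeg[2]->1; indeg[3]->0; indeg[7]->2 | ready=[0, 3] | order so far=[4, 5, 6]
  pop 0: indeg[1]->0; indeg[7]->1 | ready=[1, 3] | order so far=[4, 5, 6, 0]
  pop 1: no out-edges | ready=[3] | order so far=[4, 5, 6, 0, 1]
  pop 3: indeg[2]->0 | ready=[2] | order so far=[4, 5, 6, 0, 1, 3]
  pop 2: indeg[7]->0 | ready=[7] | order so far=[4, 5, 6, 0, 1, 3, 2]
  pop 7: no out-edges | ready=[] | order so far=[4, 5, 6, 0, 1, 3, 2, 7]
New canonical toposort: [4, 5, 6, 0, 1, 3, 2, 7]
Compare positions:
  Node 0: index 4 -> 3 (moved)
  Node 1: index 5 -> 4 (moved)
  Node 2: index 6 -> 6 (same)
  Node 3: index 0 -> 5 (moved)
  Node 4: index 1 -> 0 (moved)
  Node 5: index 2 -> 1 (moved)
  Node 6: index 3 -> 2 (moved)
  Node 7: index 7 -> 7 (same)
Nodes that changed position: 0 1 3 4 5 6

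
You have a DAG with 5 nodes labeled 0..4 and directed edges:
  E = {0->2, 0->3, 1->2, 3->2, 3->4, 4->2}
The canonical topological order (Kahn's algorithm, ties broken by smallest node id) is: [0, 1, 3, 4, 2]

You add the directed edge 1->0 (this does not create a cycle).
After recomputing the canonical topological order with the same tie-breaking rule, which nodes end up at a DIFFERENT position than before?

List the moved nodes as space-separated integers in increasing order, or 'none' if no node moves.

Answer: 0 1

Derivation:
Old toposort: [0, 1, 3, 4, 2]
Added edge 1->0
Recompute Kahn (smallest-id tiebreak):
  initial in-degrees: [1, 0, 4, 1, 1]
  ready (indeg=0): [1]
  pop 1: indeg[0]->0; indeg[2]->3 | ready=[0] | order so far=[1]
  pop 0: indeg[2]->2; indeg[3]->0 | ready=[3] | order so far=[1, 0]
  pop 3: indeg[2]->1; indeg[4]->0 | ready=[4] | order so far=[1, 0, 3]
  pop 4: indeg[2]->0 | ready=[2] | order so far=[1, 0, 3, 4]
  pop 2: no out-edges | ready=[] | order so far=[1, 0, 3, 4, 2]
New canonical toposort: [1, 0, 3, 4, 2]
Compare positions:
  Node 0: index 0 -> 1 (moved)
  Node 1: index 1 -> 0 (moved)
  Node 2: index 4 -> 4 (same)
  Node 3: index 2 -> 2 (same)
  Node 4: index 3 -> 3 (same)
Nodes that changed position: 0 1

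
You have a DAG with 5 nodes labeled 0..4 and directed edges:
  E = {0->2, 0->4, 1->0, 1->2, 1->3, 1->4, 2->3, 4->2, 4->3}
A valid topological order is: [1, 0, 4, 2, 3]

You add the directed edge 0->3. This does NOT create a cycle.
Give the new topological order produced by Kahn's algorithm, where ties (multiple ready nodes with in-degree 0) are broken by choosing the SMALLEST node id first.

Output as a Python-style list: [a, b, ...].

Answer: [1, 0, 4, 2, 3]

Derivation:
Old toposort: [1, 0, 4, 2, 3]
Added edge: 0->3
Position of 0 (1) < position of 3 (4). Old order still valid.
Run Kahn's algorithm (break ties by smallest node id):
  initial in-degrees: [1, 0, 3, 4, 2]
  ready (indeg=0): [1]
  pop 1: indeg[0]->0; indeg[2]->2; indeg[3]->3; indeg[4]->1 | ready=[0] | order so far=[1]
  pop 0: indeg[2]->1; indeg[3]->2; indeg[4]->0 | ready=[4] | order so far=[1, 0]
  pop 4: indeg[2]->0; indeg[3]->1 | ready=[2] | order so far=[1, 0, 4]
  pop 2: indeg[3]->0 | ready=[3] | order so far=[1, 0, 4, 2]
  pop 3: no out-edges | ready=[] | order so far=[1, 0, 4, 2, 3]
  Result: [1, 0, 4, 2, 3]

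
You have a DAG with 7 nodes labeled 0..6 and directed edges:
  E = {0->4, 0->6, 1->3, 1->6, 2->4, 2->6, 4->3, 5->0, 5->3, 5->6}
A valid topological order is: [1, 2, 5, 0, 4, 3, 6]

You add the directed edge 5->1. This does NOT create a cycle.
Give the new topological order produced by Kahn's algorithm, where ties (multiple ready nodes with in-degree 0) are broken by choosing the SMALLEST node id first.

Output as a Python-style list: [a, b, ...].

Old toposort: [1, 2, 5, 0, 4, 3, 6]
Added edge: 5->1
Position of 5 (2) > position of 1 (0). Must reorder: 5 must now come before 1.
Run Kahn's algorithm (break ties by smallest node id):
  initial in-degrees: [1, 1, 0, 3, 2, 0, 4]
  ready (indeg=0): [2, 5]
  pop 2: indeg[4]->1; indeg[6]->3 | ready=[5] | order so far=[2]
  pop 5: indeg[0]->0; indeg[1]->0; indeg[3]->2; indeg[6]->2 | ready=[0, 1] | order so far=[2, 5]
  pop 0: indeg[4]->0; indeg[6]->1 | ready=[1, 4] | order so far=[2, 5, 0]
  pop 1: indeg[3]->1; indeg[6]->0 | ready=[4, 6] | order so far=[2, 5, 0, 1]
  pop 4: indeg[3]->0 | ready=[3, 6] | order so far=[2, 5, 0, 1, 4]
  pop 3: no out-edges | ready=[6] | order so far=[2, 5, 0, 1, 4, 3]
  pop 6: no out-edges | ready=[] | order so far=[2, 5, 0, 1, 4, 3, 6]
  Result: [2, 5, 0, 1, 4, 3, 6]

Answer: [2, 5, 0, 1, 4, 3, 6]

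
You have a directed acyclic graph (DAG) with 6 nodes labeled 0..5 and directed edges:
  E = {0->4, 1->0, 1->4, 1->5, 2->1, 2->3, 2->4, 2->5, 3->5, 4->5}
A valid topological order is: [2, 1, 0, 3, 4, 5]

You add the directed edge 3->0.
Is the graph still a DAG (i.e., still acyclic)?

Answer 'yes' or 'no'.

Given toposort: [2, 1, 0, 3, 4, 5]
Position of 3: index 3; position of 0: index 2
New edge 3->0: backward (u after v in old order)
Backward edge: old toposort is now invalid. Check if this creates a cycle.
Does 0 already reach 3? Reachable from 0: [0, 4, 5]. NO -> still a DAG (reorder needed).
Still a DAG? yes

Answer: yes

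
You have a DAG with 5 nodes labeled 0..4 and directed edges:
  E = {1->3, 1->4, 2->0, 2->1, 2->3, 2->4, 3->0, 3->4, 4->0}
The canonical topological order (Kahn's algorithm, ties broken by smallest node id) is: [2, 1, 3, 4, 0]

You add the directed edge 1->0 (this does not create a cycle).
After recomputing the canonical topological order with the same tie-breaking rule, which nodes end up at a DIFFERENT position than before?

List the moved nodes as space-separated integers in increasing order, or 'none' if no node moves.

Old toposort: [2, 1, 3, 4, 0]
Added edge 1->0
Recompute Kahn (smallest-id tiebreak):
  initial in-degrees: [4, 1, 0, 2, 3]
  ready (indeg=0): [2]
  pop 2: indeg[0]->3; indeg[1]->0; indeg[3]->1; indeg[4]->2 | ready=[1] | order so far=[2]
  pop 1: indeg[0]->2; indeg[3]->0; indeg[4]->1 | ready=[3] | order so far=[2, 1]
  pop 3: indeg[0]->1; indeg[4]->0 | ready=[4] | order so far=[2, 1, 3]
  pop 4: indeg[0]->0 | ready=[0] | order so far=[2, 1, 3, 4]
  pop 0: no out-edges | ready=[] | order so far=[2, 1, 3, 4, 0]
New canonical toposort: [2, 1, 3, 4, 0]
Compare positions:
  Node 0: index 4 -> 4 (same)
  Node 1: index 1 -> 1 (same)
  Node 2: index 0 -> 0 (same)
  Node 3: index 2 -> 2 (same)
  Node 4: index 3 -> 3 (same)
Nodes that changed position: none

Answer: none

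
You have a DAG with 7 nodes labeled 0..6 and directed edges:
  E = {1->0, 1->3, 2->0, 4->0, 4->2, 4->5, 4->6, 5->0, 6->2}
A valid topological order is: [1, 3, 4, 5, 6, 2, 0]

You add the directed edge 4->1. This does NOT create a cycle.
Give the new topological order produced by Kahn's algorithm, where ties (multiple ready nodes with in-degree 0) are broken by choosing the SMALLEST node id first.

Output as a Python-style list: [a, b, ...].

Answer: [4, 1, 3, 5, 6, 2, 0]

Derivation:
Old toposort: [1, 3, 4, 5, 6, 2, 0]
Added edge: 4->1
Position of 4 (2) > position of 1 (0). Must reorder: 4 must now come before 1.
Run Kahn's algorithm (break ties by smallest node id):
  initial in-degrees: [4, 1, 2, 1, 0, 1, 1]
  ready (indeg=0): [4]
  pop 4: indeg[0]->3; indeg[1]->0; indeg[2]->1; indeg[5]->0; indeg[6]->0 | ready=[1, 5, 6] | order so far=[4]
  pop 1: indeg[0]->2; indeg[3]->0 | ready=[3, 5, 6] | order so far=[4, 1]
  pop 3: no out-edges | ready=[5, 6] | order so far=[4, 1, 3]
  pop 5: indeg[0]->1 | ready=[6] | order so far=[4, 1, 3, 5]
  pop 6: indeg[2]->0 | ready=[2] | order so far=[4, 1, 3, 5, 6]
  pop 2: indeg[0]->0 | ready=[0] | order so far=[4, 1, 3, 5, 6, 2]
  pop 0: no out-edges | ready=[] | order so far=[4, 1, 3, 5, 6, 2, 0]
  Result: [4, 1, 3, 5, 6, 2, 0]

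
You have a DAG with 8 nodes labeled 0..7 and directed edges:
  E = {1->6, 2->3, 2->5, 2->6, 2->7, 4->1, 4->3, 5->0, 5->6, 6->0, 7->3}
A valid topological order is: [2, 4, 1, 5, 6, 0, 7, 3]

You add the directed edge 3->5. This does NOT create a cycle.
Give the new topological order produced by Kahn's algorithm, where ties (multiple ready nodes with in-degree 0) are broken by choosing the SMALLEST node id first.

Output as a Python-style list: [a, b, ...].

Old toposort: [2, 4, 1, 5, 6, 0, 7, 3]
Added edge: 3->5
Position of 3 (7) > position of 5 (3). Must reorder: 3 must now come before 5.
Run Kahn's algorithm (break ties by smallest node id):
  initial in-degrees: [2, 1, 0, 3, 0, 2, 3, 1]
  ready (indeg=0): [2, 4]
  pop 2: indeg[3]->2; indeg[5]->1; indeg[6]->2; indeg[7]->0 | ready=[4, 7] | order so far=[2]
  pop 4: indeg[1]->0; indeg[3]->1 | ready=[1, 7] | order so far=[2, 4]
  pop 1: indeg[6]->1 | ready=[7] | order so far=[2, 4, 1]
  pop 7: indeg[3]->0 | ready=[3] | order so far=[2, 4, 1, 7]
  pop 3: indeg[5]->0 | ready=[5] | order so far=[2, 4, 1, 7, 3]
  pop 5: indeg[0]->1; indeg[6]->0 | ready=[6] | order so far=[2, 4, 1, 7, 3, 5]
  pop 6: indeg[0]->0 | ready=[0] | order so far=[2, 4, 1, 7, 3, 5, 6]
  pop 0: no out-edges | ready=[] | order so far=[2, 4, 1, 7, 3, 5, 6, 0]
  Result: [2, 4, 1, 7, 3, 5, 6, 0]

Answer: [2, 4, 1, 7, 3, 5, 6, 0]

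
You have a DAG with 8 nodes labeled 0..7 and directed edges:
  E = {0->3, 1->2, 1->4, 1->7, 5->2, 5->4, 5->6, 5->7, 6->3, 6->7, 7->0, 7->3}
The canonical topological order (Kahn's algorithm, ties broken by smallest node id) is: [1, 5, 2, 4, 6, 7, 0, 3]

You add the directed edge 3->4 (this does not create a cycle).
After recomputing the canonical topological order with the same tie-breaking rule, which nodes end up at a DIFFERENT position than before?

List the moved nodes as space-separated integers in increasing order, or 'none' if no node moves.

Answer: 0 3 4 6 7

Derivation:
Old toposort: [1, 5, 2, 4, 6, 7, 0, 3]
Added edge 3->4
Recompute Kahn (smallest-id tiebreak):
  initial in-degrees: [1, 0, 2, 3, 3, 0, 1, 3]
  ready (indeg=0): [1, 5]
  pop 1: indeg[2]->1; indeg[4]->2; indeg[7]->2 | ready=[5] | order so far=[1]
  pop 5: indeg[2]->0; indeg[4]->1; indeg[6]->0; indeg[7]->1 | ready=[2, 6] | order so far=[1, 5]
  pop 2: no out-edges | ready=[6] | order so far=[1, 5, 2]
  pop 6: indeg[3]->2; indeg[7]->0 | ready=[7] | order so far=[1, 5, 2, 6]
  pop 7: indeg[0]->0; indeg[3]->1 | ready=[0] | order so far=[1, 5, 2, 6, 7]
  pop 0: indeg[3]->0 | ready=[3] | order so far=[1, 5, 2, 6, 7, 0]
  pop 3: indeg[4]->0 | ready=[4] | order so far=[1, 5, 2, 6, 7, 0, 3]
  pop 4: no out-edges | ready=[] | order so far=[1, 5, 2, 6, 7, 0, 3, 4]
New canonical toposort: [1, 5, 2, 6, 7, 0, 3, 4]
Compare positions:
  Node 0: index 6 -> 5 (moved)
  Node 1: index 0 -> 0 (same)
  Node 2: index 2 -> 2 (same)
  Node 3: index 7 -> 6 (moved)
  Node 4: index 3 -> 7 (moved)
  Node 5: index 1 -> 1 (same)
  Node 6: index 4 -> 3 (moved)
  Node 7: index 5 -> 4 (moved)
Nodes that changed position: 0 3 4 6 7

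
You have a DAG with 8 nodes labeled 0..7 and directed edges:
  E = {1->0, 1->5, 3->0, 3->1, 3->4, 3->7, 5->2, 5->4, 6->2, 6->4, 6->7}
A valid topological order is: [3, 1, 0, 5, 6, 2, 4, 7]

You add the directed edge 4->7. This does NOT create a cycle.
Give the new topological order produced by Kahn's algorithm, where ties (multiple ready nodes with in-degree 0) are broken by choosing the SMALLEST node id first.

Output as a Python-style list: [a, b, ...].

Old toposort: [3, 1, 0, 5, 6, 2, 4, 7]
Added edge: 4->7
Position of 4 (6) < position of 7 (7). Old order still valid.
Run Kahn's algorithm (break ties by smallest node id):
  initial in-degrees: [2, 1, 2, 0, 3, 1, 0, 3]
  ready (indeg=0): [3, 6]
  pop 3: indeg[0]->1; indeg[1]->0; indeg[4]->2; indeg[7]->2 | ready=[1, 6] | order so far=[3]
  pop 1: indeg[0]->0; indeg[5]->0 | ready=[0, 5, 6] | order so far=[3, 1]
  pop 0: no out-edges | ready=[5, 6] | order so far=[3, 1, 0]
  pop 5: indeg[2]->1; indeg[4]->1 | ready=[6] | order so far=[3, 1, 0, 5]
  pop 6: indeg[2]->0; indeg[4]->0; indeg[7]->1 | ready=[2, 4] | order so far=[3, 1, 0, 5, 6]
  pop 2: no out-edges | ready=[4] | order so far=[3, 1, 0, 5, 6, 2]
  pop 4: indeg[7]->0 | ready=[7] | order so far=[3, 1, 0, 5, 6, 2, 4]
  pop 7: no out-edges | ready=[] | order so far=[3, 1, 0, 5, 6, 2, 4, 7]
  Result: [3, 1, 0, 5, 6, 2, 4, 7]

Answer: [3, 1, 0, 5, 6, 2, 4, 7]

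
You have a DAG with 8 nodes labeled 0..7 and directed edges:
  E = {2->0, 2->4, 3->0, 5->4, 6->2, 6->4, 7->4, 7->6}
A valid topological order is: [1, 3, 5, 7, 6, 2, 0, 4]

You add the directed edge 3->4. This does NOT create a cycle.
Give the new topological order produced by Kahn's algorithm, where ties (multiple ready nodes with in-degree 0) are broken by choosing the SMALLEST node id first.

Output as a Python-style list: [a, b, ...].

Old toposort: [1, 3, 5, 7, 6, 2, 0, 4]
Added edge: 3->4
Position of 3 (1) < position of 4 (7). Old order still valid.
Run Kahn's algorithm (break ties by smallest node id):
  initial in-degrees: [2, 0, 1, 0, 5, 0, 1, 0]
  ready (indeg=0): [1, 3, 5, 7]
  pop 1: no out-edges | ready=[3, 5, 7] | order so far=[1]
  pop 3: indeg[0]->1; indeg[4]->4 | ready=[5, 7] | order so far=[1, 3]
  pop 5: indeg[4]->3 | ready=[7] | order so far=[1, 3, 5]
  pop 7: indeg[4]->2; indeg[6]->0 | ready=[6] | order so far=[1, 3, 5, 7]
  pop 6: indeg[2]->0; indeg[4]->1 | ready=[2] | order so far=[1, 3, 5, 7, 6]
  pop 2: indeg[0]->0; indeg[4]->0 | ready=[0, 4] | order so far=[1, 3, 5, 7, 6, 2]
  pop 0: no out-edges | ready=[4] | order so far=[1, 3, 5, 7, 6, 2, 0]
  pop 4: no out-edges | ready=[] | order so far=[1, 3, 5, 7, 6, 2, 0, 4]
  Result: [1, 3, 5, 7, 6, 2, 0, 4]

Answer: [1, 3, 5, 7, 6, 2, 0, 4]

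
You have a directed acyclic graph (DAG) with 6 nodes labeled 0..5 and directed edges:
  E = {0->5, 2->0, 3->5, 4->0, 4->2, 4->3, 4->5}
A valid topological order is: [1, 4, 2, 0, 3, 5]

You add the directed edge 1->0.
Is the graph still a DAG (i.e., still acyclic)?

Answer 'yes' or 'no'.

Answer: yes

Derivation:
Given toposort: [1, 4, 2, 0, 3, 5]
Position of 1: index 0; position of 0: index 3
New edge 1->0: forward
Forward edge: respects the existing order. Still a DAG, same toposort still valid.
Still a DAG? yes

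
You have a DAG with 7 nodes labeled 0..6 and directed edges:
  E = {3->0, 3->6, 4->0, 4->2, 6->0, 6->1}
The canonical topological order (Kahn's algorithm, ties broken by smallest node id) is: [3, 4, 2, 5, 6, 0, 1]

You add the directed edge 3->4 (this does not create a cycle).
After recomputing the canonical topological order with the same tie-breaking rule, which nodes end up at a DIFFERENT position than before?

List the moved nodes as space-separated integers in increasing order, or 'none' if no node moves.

Old toposort: [3, 4, 2, 5, 6, 0, 1]
Added edge 3->4
Recompute Kahn (smallest-id tiebreak):
  initial in-degrees: [3, 1, 1, 0, 1, 0, 1]
  ready (indeg=0): [3, 5]
  pop 3: indeg[0]->2; indeg[4]->0; indeg[6]->0 | ready=[4, 5, 6] | order so far=[3]
  pop 4: indeg[0]->1; indeg[2]->0 | ready=[2, 5, 6] | order so far=[3, 4]
  pop 2: no out-edges | ready=[5, 6] | order so far=[3, 4, 2]
  pop 5: no out-edges | ready=[6] | order so far=[3, 4, 2, 5]
  pop 6: indeg[0]->0; indeg[1]->0 | ready=[0, 1] | order so far=[3, 4, 2, 5, 6]
  pop 0: no out-edges | ready=[1] | order so far=[3, 4, 2, 5, 6, 0]
  pop 1: no out-edges | ready=[] | order so far=[3, 4, 2, 5, 6, 0, 1]
New canonical toposort: [3, 4, 2, 5, 6, 0, 1]
Compare positions:
  Node 0: index 5 -> 5 (same)
  Node 1: index 6 -> 6 (same)
  Node 2: index 2 -> 2 (same)
  Node 3: index 0 -> 0 (same)
  Node 4: index 1 -> 1 (same)
  Node 5: index 3 -> 3 (same)
  Node 6: index 4 -> 4 (same)
Nodes that changed position: none

Answer: none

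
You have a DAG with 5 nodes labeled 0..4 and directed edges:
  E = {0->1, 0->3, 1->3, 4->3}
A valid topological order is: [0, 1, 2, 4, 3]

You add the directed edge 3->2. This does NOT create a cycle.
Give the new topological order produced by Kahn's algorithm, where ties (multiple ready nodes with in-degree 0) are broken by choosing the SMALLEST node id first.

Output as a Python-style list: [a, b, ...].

Answer: [0, 1, 4, 3, 2]

Derivation:
Old toposort: [0, 1, 2, 4, 3]
Added edge: 3->2
Position of 3 (4) > position of 2 (2). Must reorder: 3 must now come before 2.
Run Kahn's algorithm (break ties by smallest node id):
  initial in-degrees: [0, 1, 1, 3, 0]
  ready (indeg=0): [0, 4]
  pop 0: indeg[1]->0; indeg[3]->2 | ready=[1, 4] | order so far=[0]
  pop 1: indeg[3]->1 | ready=[4] | order so far=[0, 1]
  pop 4: indeg[3]->0 | ready=[3] | order so far=[0, 1, 4]
  pop 3: indeg[2]->0 | ready=[2] | order so far=[0, 1, 4, 3]
  pop 2: no out-edges | ready=[] | order so far=[0, 1, 4, 3, 2]
  Result: [0, 1, 4, 3, 2]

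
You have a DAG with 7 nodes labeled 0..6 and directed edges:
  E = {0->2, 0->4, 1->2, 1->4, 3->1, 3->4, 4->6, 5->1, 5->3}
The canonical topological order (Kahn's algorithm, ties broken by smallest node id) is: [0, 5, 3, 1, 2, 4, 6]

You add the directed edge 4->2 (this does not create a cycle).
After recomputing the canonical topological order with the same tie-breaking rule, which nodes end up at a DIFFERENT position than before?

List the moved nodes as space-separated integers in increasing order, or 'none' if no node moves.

Old toposort: [0, 5, 3, 1, 2, 4, 6]
Added edge 4->2
Recompute Kahn (smallest-id tiebreak):
  initial in-degrees: [0, 2, 3, 1, 3, 0, 1]
  ready (indeg=0): [0, 5]
  pop 0: indeg[2]->2; indeg[4]->2 | ready=[5] | order so far=[0]
  pop 5: indeg[1]->1; indeg[3]->0 | ready=[3] | order so far=[0, 5]
  pop 3: indeg[1]->0; indeg[4]->1 | ready=[1] | order so far=[0, 5, 3]
  pop 1: indeg[2]->1; indeg[4]->0 | ready=[4] | order so far=[0, 5, 3, 1]
  pop 4: indeg[2]->0; indeg[6]->0 | ready=[2, 6] | order so far=[0, 5, 3, 1, 4]
  pop 2: no out-edges | ready=[6] | order so far=[0, 5, 3, 1, 4, 2]
  pop 6: no out-edges | ready=[] | order so far=[0, 5, 3, 1, 4, 2, 6]
New canonical toposort: [0, 5, 3, 1, 4, 2, 6]
Compare positions:
  Node 0: index 0 -> 0 (same)
  Node 1: index 3 -> 3 (same)
  Node 2: index 4 -> 5 (moved)
  Node 3: index 2 -> 2 (same)
  Node 4: index 5 -> 4 (moved)
  Node 5: index 1 -> 1 (same)
  Node 6: index 6 -> 6 (same)
Nodes that changed position: 2 4

Answer: 2 4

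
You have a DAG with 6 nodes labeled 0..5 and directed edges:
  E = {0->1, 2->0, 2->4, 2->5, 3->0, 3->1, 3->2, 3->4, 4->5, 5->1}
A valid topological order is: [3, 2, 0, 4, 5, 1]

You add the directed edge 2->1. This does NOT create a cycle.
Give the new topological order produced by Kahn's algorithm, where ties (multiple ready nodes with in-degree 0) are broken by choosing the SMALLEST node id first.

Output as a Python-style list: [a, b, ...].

Answer: [3, 2, 0, 4, 5, 1]

Derivation:
Old toposort: [3, 2, 0, 4, 5, 1]
Added edge: 2->1
Position of 2 (1) < position of 1 (5). Old order still valid.
Run Kahn's algorithm (break ties by smallest node id):
  initial in-degrees: [2, 4, 1, 0, 2, 2]
  ready (indeg=0): [3]
  pop 3: indeg[0]->1; indeg[1]->3; indeg[2]->0; indeg[4]->1 | ready=[2] | order so far=[3]
  pop 2: indeg[0]->0; indeg[1]->2; indeg[4]->0; indeg[5]->1 | ready=[0, 4] | order so far=[3, 2]
  pop 0: indeg[1]->1 | ready=[4] | order so far=[3, 2, 0]
  pop 4: indeg[5]->0 | ready=[5] | order so far=[3, 2, 0, 4]
  pop 5: indeg[1]->0 | ready=[1] | order so far=[3, 2, 0, 4, 5]
  pop 1: no out-edges | ready=[] | order so far=[3, 2, 0, 4, 5, 1]
  Result: [3, 2, 0, 4, 5, 1]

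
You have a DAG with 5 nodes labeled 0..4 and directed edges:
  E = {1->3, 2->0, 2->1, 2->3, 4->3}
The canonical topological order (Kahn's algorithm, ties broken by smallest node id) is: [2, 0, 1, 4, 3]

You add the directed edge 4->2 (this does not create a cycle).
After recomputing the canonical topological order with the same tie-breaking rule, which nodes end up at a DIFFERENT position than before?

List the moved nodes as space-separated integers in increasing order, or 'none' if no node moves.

Answer: 0 1 2 4

Derivation:
Old toposort: [2, 0, 1, 4, 3]
Added edge 4->2
Recompute Kahn (smallest-id tiebreak):
  initial in-degrees: [1, 1, 1, 3, 0]
  ready (indeg=0): [4]
  pop 4: indeg[2]->0; indeg[3]->2 | ready=[2] | order so far=[4]
  pop 2: indeg[0]->0; indeg[1]->0; indeg[3]->1 | ready=[0, 1] | order so far=[4, 2]
  pop 0: no out-edges | ready=[1] | order so far=[4, 2, 0]
  pop 1: indeg[3]->0 | ready=[3] | order so far=[4, 2, 0, 1]
  pop 3: no out-edges | ready=[] | order so far=[4, 2, 0, 1, 3]
New canonical toposort: [4, 2, 0, 1, 3]
Compare positions:
  Node 0: index 1 -> 2 (moved)
  Node 1: index 2 -> 3 (moved)
  Node 2: index 0 -> 1 (moved)
  Node 3: index 4 -> 4 (same)
  Node 4: index 3 -> 0 (moved)
Nodes that changed position: 0 1 2 4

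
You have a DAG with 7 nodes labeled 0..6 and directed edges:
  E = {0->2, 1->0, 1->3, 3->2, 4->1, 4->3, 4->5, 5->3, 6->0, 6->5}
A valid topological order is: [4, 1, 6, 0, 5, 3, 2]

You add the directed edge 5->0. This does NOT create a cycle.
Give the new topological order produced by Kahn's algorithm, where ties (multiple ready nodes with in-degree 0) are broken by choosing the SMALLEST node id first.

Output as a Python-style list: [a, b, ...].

Old toposort: [4, 1, 6, 0, 5, 3, 2]
Added edge: 5->0
Position of 5 (4) > position of 0 (3). Must reorder: 5 must now come before 0.
Run Kahn's algorithm (break ties by smallest node id):
  initial in-degrees: [3, 1, 2, 3, 0, 2, 0]
  ready (indeg=0): [4, 6]
  pop 4: indeg[1]->0; indeg[3]->2; indeg[5]->1 | ready=[1, 6] | order so far=[4]
  pop 1: indeg[0]->2; indeg[3]->1 | ready=[6] | order so far=[4, 1]
  pop 6: indeg[0]->1; indeg[5]->0 | ready=[5] | order so far=[4, 1, 6]
  pop 5: indeg[0]->0; indeg[3]->0 | ready=[0, 3] | order so far=[4, 1, 6, 5]
  pop 0: indeg[2]->1 | ready=[3] | order so far=[4, 1, 6, 5, 0]
  pop 3: indeg[2]->0 | ready=[2] | order so far=[4, 1, 6, 5, 0, 3]
  pop 2: no out-edges | ready=[] | order so far=[4, 1, 6, 5, 0, 3, 2]
  Result: [4, 1, 6, 5, 0, 3, 2]

Answer: [4, 1, 6, 5, 0, 3, 2]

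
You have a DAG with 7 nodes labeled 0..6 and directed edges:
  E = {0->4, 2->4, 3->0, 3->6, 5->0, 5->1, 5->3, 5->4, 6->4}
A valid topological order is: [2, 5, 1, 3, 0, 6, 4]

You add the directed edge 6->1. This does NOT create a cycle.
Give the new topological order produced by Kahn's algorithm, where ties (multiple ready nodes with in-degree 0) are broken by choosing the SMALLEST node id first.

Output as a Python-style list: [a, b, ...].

Old toposort: [2, 5, 1, 3, 0, 6, 4]
Added edge: 6->1
Position of 6 (5) > position of 1 (2). Must reorder: 6 must now come before 1.
Run Kahn's algorithm (break ties by smallest node id):
  initial in-degrees: [2, 2, 0, 1, 4, 0, 1]
  ready (indeg=0): [2, 5]
  pop 2: indeg[4]->3 | ready=[5] | order so far=[2]
  pop 5: indeg[0]->1; indeg[1]->1; indeg[3]->0; indeg[4]->2 | ready=[3] | order so far=[2, 5]
  pop 3: indeg[0]->0; indeg[6]->0 | ready=[0, 6] | order so far=[2, 5, 3]
  pop 0: indeg[4]->1 | ready=[6] | order so far=[2, 5, 3, 0]
  pop 6: indeg[1]->0; indeg[4]->0 | ready=[1, 4] | order so far=[2, 5, 3, 0, 6]
  pop 1: no out-edges | ready=[4] | order so far=[2, 5, 3, 0, 6, 1]
  pop 4: no out-edges | ready=[] | order so far=[2, 5, 3, 0, 6, 1, 4]
  Result: [2, 5, 3, 0, 6, 1, 4]

Answer: [2, 5, 3, 0, 6, 1, 4]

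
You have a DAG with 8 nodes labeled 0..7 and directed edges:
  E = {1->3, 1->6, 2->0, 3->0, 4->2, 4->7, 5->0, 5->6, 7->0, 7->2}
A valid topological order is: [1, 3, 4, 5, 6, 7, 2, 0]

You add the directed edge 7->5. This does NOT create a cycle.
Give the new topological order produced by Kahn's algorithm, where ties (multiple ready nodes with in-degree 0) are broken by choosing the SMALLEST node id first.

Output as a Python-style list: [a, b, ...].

Answer: [1, 3, 4, 7, 2, 5, 0, 6]

Derivation:
Old toposort: [1, 3, 4, 5, 6, 7, 2, 0]
Added edge: 7->5
Position of 7 (5) > position of 5 (3). Must reorder: 7 must now come before 5.
Run Kahn's algorithm (break ties by smallest node id):
  initial in-degrees: [4, 0, 2, 1, 0, 1, 2, 1]
  ready (indeg=0): [1, 4]
  pop 1: indeg[3]->0; indeg[6]->1 | ready=[3, 4] | order so far=[1]
  pop 3: indeg[0]->3 | ready=[4] | order so far=[1, 3]
  pop 4: indeg[2]->1; indeg[7]->0 | ready=[7] | order so far=[1, 3, 4]
  pop 7: indeg[0]->2; indeg[2]->0; indeg[5]->0 | ready=[2, 5] | order so far=[1, 3, 4, 7]
  pop 2: indeg[0]->1 | ready=[5] | order so far=[1, 3, 4, 7, 2]
  pop 5: indeg[0]->0; indeg[6]->0 | ready=[0, 6] | order so far=[1, 3, 4, 7, 2, 5]
  pop 0: no out-edges | ready=[6] | order so far=[1, 3, 4, 7, 2, 5, 0]
  pop 6: no out-edges | ready=[] | order so far=[1, 3, 4, 7, 2, 5, 0, 6]
  Result: [1, 3, 4, 7, 2, 5, 0, 6]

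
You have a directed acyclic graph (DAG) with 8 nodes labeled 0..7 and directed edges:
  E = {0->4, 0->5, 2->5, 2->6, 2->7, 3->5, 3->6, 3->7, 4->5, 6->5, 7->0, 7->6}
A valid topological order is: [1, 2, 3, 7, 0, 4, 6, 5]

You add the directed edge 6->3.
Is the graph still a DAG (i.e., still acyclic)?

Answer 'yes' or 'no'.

Answer: no

Derivation:
Given toposort: [1, 2, 3, 7, 0, 4, 6, 5]
Position of 6: index 6; position of 3: index 2
New edge 6->3: backward (u after v in old order)
Backward edge: old toposort is now invalid. Check if this creates a cycle.
Does 3 already reach 6? Reachable from 3: [0, 3, 4, 5, 6, 7]. YES -> cycle!
Still a DAG? no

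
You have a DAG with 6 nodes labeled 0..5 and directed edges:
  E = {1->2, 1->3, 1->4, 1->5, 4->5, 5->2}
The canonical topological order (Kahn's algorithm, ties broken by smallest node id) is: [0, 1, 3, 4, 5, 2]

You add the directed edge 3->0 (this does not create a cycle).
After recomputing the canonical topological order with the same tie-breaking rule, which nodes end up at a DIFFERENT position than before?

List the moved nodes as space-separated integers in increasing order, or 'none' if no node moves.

Old toposort: [0, 1, 3, 4, 5, 2]
Added edge 3->0
Recompute Kahn (smallest-id tiebreak):
  initial in-degrees: [1, 0, 2, 1, 1, 2]
  ready (indeg=0): [1]
  pop 1: indeg[2]->1; indeg[3]->0; indeg[4]->0; indeg[5]->1 | ready=[3, 4] | order so far=[1]
  pop 3: indeg[0]->0 | ready=[0, 4] | order so far=[1, 3]
  pop 0: no out-edges | ready=[4] | order so far=[1, 3, 0]
  pop 4: indeg[5]->0 | ready=[5] | order so far=[1, 3, 0, 4]
  pop 5: indeg[2]->0 | ready=[2] | order so far=[1, 3, 0, 4, 5]
  pop 2: no out-edges | ready=[] | order so far=[1, 3, 0, 4, 5, 2]
New canonical toposort: [1, 3, 0, 4, 5, 2]
Compare positions:
  Node 0: index 0 -> 2 (moved)
  Node 1: index 1 -> 0 (moved)
  Node 2: index 5 -> 5 (same)
  Node 3: index 2 -> 1 (moved)
  Node 4: index 3 -> 3 (same)
  Node 5: index 4 -> 4 (same)
Nodes that changed position: 0 1 3

Answer: 0 1 3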